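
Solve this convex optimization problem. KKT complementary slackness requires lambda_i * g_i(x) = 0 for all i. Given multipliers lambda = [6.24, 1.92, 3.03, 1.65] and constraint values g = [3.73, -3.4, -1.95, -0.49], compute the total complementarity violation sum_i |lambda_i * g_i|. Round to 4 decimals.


KKT complementary slackness check:
lambda_1 * g_1 = 6.24 * 3.73 = 23.2752
lambda_2 * g_2 = 1.92 * -3.4 = -6.528
lambda_3 * g_3 = 3.03 * -1.95 = -5.9085
lambda_4 * g_4 = 1.65 * -0.49 = -0.8085
Total violation = 23.2752 + 6.528 + 5.9085 + 0.8085 = 36.5202


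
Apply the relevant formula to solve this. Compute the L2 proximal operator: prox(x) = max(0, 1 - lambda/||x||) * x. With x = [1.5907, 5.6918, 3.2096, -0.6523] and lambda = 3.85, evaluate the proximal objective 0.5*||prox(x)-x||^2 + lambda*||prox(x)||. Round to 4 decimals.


Step 1: Compute ||x||.
||x|| = 6.7568
Step 2: Compute scaling factor.
scale = max(0, 1 - 3.85/6.7568) = 0.4302
Step 3: prox(x) = [0.6843, 2.4486, 1.3808, -0.2806]
||prox(x)|| = 2.9068
Step 4: Proximal objective.
0.5*||prox-x||^2 = 7.4113
lambda*||prox|| = 11.1912
Total = 18.6023


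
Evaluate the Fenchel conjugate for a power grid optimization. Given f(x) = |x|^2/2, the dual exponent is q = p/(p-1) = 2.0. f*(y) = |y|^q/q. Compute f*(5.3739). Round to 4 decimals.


The conjugate exponent q satisfies 1/p + 1/q = 1.
p = 2, so q = 2/(2 - 1) = 2.0
|y|^q = 5.3739^2.0 = 28.8788
f*(5.3739) = 28.8788 / 2.0 = 14.4394


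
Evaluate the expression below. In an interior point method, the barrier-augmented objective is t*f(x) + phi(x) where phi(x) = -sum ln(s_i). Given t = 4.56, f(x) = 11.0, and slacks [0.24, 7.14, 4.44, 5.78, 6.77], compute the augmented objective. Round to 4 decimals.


Step 1: Compute log-barrier.
ln values: [-1.4271, 1.9657, 1.4907, 1.7544, 1.9125]
phi = -(-1.4271 + 1.9657 + 1.4907 + 1.7544 + 1.9125) = -5.6962
Step 2: Compute augmented objective.
t*f(x) = 4.56*11.0 = 50.16
Total = 50.16 - 5.6962 = 44.4638


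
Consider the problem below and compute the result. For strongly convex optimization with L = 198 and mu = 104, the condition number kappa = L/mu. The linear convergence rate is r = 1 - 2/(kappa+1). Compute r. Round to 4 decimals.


Step 1: Compute the condition number.
kappa = L/mu = 198/104 = 1.9038
Step 2: Compute the convergence rate.
r = 1 - 2/(kappa + 1) = 1 - 2*mu/(L + mu) = (L - mu)/(L + mu) = 94/302 = 0.3113


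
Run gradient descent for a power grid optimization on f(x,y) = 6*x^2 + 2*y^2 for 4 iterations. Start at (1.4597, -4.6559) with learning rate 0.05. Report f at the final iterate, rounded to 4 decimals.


Gradient descent on f(x,y) = 6*x^2 + 2*y^2.
Starting point: (1.4597, -4.6559), alpha = 0.05
Step 1: grad_x = 2*6*1.4597 = 17.5164, grad_y = 2*2*-4.6559 = -18.6236
  x_1 = 1.4597 - 0.05*17.5164 = 0.5839
  y_1 = -4.6559 - 0.05*-18.6236 = -3.7247
Step 2: grad_x = 2*6*0.5839 = 7.0066, grad_y = 2*2*-3.7247 = -14.8989
  x_2 = 0.5839 - 0.05*7.0066 = 0.2336
  y_2 = -3.7247 - 0.05*-14.8989 = -2.9798
Step 3: grad_x = 2*6*0.2336 = 2.8026, grad_y = 2*2*-2.9798 = -11.9191
  x_3 = 0.2336 - 0.05*2.8026 = 0.0934
  y_3 = -2.9798 - 0.05*-11.9191 = -2.3838
Step 4: grad_x = 2*6*0.0934 = 1.121, grad_y = 2*2*-2.3838 = -9.5353
  x_4 = 0.0934 - 0.05*1.121 = 0.0374
  y_4 = -2.3838 - 0.05*-9.5353 = -1.9071
f(0.0374, -1.9071) = 6*0.0374^2 + 2*(-1.9071)^2 = 7.2821


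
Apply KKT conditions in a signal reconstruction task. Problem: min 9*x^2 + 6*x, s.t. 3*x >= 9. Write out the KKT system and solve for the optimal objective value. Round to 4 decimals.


Step 1: Try lambda = 0 (constraint inactive).
x_unc = -6/(2*9) = -0.3333
Check: 3*-0.3333 = -0.9999 < 9 -- violated!
Step 2: Constraint must be active: 3*x = 9
x* = 9/3 = 3.0
lambda = (2*9*3.0 + 6)/3 = 20.0
Step 3: Compute optimal value.
f(x*) = 9*3.0^2 + 6*3.0 = 99.0


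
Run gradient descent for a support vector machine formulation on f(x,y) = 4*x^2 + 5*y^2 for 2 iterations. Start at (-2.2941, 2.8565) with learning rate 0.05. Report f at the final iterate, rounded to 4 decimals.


Gradient descent on f(x,y) = 4*x^2 + 5*y^2.
Starting point: (-2.2941, 2.8565), alpha = 0.05
Step 1: grad_x = 2*4*-2.2941 = -18.3528, grad_y = 2*5*2.8565 = 28.565
  x_1 = -2.2941 - 0.05*-18.3528 = -1.3765
  y_1 = 2.8565 - 0.05*28.565 = 1.4283
Step 2: grad_x = 2*4*-1.3765 = -11.0117, grad_y = 2*5*1.4283 = 14.2825
  x_2 = -1.3765 - 0.05*-11.0117 = -0.8259
  y_2 = 1.4283 - 0.05*14.2825 = 0.7141
f(-0.8259, 0.7141) = 4*(-0.8259)^2 + 5*0.7141^2 = 5.2782


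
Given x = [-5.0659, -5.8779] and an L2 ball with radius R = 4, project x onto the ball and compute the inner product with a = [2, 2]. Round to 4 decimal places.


Step 1: Compute ||x|| (intermediates to 6 decimals).
||x|| = sqrt((-5.0659)^2 + (-5.8779)^2) = 7.759707
Step 2: Project.
Since ||x|| > R, scale = R/||x|| = 4/7.759707 = 0.515483, proj(x) = scale * x
proj(x) = [-2.611385, -3.029958]
Step 3: Dot product.
a^T * proj(x) = 2*(-2.611385) + 2*(-3.029958) = -11.2827


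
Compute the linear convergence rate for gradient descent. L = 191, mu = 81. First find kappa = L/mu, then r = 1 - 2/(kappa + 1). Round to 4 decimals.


Step 1: Compute the condition number.
kappa = L/mu = 191/81 = 2.358
Step 2: Compute the convergence rate.
r = 1 - 2/(kappa + 1) = 1 - 2*mu/(L + mu) = (L - mu)/(L + mu) = 110/272 = 0.4044


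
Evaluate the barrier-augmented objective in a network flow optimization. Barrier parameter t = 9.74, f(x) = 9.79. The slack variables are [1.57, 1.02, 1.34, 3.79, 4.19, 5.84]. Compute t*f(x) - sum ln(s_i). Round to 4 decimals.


Step 1: Compute log-barrier.
ln values: [0.4511, 0.0198, 0.2927, 1.3324, 1.4327, 1.7647]
phi = -(0.4511 + 0.0198 + 0.2927 + 1.3324 + 1.4327 + 1.7647) = -5.2933
Step 2: Compute augmented objective.
t*f(x) = 9.74*9.79 = 95.3546
Total = 95.3546 - 5.2933 = 90.0613


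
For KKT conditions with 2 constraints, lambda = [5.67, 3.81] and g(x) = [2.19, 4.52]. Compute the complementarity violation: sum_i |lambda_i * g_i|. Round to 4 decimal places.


KKT complementary slackness check:
lambda_1 * g_1 = 5.67 * 2.19 = 12.4173
lambda_2 * g_2 = 3.81 * 4.52 = 17.2212
Total violation = 12.4173 + 17.2212 = 29.6385


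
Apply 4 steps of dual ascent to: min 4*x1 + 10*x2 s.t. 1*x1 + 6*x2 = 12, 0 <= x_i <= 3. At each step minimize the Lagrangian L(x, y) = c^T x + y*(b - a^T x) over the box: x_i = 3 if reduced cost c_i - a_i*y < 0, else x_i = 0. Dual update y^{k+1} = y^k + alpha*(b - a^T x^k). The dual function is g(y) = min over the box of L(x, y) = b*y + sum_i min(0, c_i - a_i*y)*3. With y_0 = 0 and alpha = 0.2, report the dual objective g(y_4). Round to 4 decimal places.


Dual ascent for LP: min 4*x1 + 10*x2, 1*x1 + 6*x2 = 12, 0 <= x_i <= 3
Step 1: y^k = 0.0, reduced costs: (4.0, 10.0)
  x^k = (0.0, 0.0), subgradient = b - a^T x = 12.0
  y^{k+1} = 0.0 + 0.2*12.0 = 2.4
Step 2: y^k = 2.4, reduced costs: (1.6, -4.4)
  x^k = (0.0, 3.0), subgradient = b - a^T x = -6.0
  y^{k+1} = 2.4 + 0.2*-6.0 = 1.2
Step 3: y^k = 1.2, reduced costs: (2.8, 2.8)
  x^k = (0.0, 0.0), subgradient = b - a^T x = 12.0
  y^{k+1} = 1.2 + 0.2*12.0 = 3.6
Step 4: y^k = 3.6, reduced costs: (0.4, -11.6)
  x^k = (0.0, 3.0), subgradient = b - a^T x = -6.0
  y^{k+1} = 3.6 + 0.2*-6.0 = 2.4
Dual objective at y_4 = 2.4: reduced costs (1.6, -4.4), box minimizer x = (0.0, 3.0)
g(y_4) = b*y + (c1 - a1*y)*x1 + (c2 - a2*y)*x2 = 12*2.4 + 1.6*0.0 + (-4.4)*3.0 = 28.8 + 0.0 - 13.2 = 15.6


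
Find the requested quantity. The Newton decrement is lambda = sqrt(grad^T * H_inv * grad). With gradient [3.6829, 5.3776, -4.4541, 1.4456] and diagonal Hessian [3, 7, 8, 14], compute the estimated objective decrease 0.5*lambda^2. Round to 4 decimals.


Step 1: H is diagonal, so H^(-1) * g = [1.2276, 0.7682, -0.5568, 0.1033].
Step 2: g^T H^(-1) g = sum_i g_i^2 / H_ii
  = (3.6829)^2/3 + (5.3776)^2/7 + (-4.4541)^2/8 + (1.4456)^2/14
  = 4.5213 + 4.1312 + 2.4799 + 0.1493 = 11.2816
Step 3: Objective decrease = 0.5 * g^T H^(-1) g = 5.6408


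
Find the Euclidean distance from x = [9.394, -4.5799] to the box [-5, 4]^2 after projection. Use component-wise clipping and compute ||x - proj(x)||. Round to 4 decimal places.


Project each component onto [-5, 4].
clip(9.394) = 4.0, clip(-4.5799) = -4.5799
Projection = [4.0, -4.5799]
Squared diffs: [29.0952, 0.0]
Distance = sqrt(29.0952) = 5.394


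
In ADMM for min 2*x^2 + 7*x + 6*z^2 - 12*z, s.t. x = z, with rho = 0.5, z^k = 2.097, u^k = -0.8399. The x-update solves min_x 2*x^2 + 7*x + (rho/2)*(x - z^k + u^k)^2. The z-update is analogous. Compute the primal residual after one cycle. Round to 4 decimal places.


ADMM iteration with rho = 0.5, z^k = 2.097, u^k = -0.8399
Step 1: x-update.
Minimize 2*x^2 + 7*x + (0.5/2)*(x - 2.097 - 0.8399)^2
FOC: (2*2 + 0.5)*x = -7 + 0.5*(2.097 + 0.8399)
x^{k+1} = -1.2292
Step 2: z-update.
Minimize 6*z^2 - 12*z + (0.5/2)*(-1.2292 - z - 0.8399)^2
FOC: (2*6 + 0.5)*z = 12 + 0.5*(-1.2292 - 0.8399)
z^{k+1} = 0.8772
Step 3: u-update.
u^{k+1} = -0.8399 - 1.2292 - 0.8772 = -2.9464
Step 4: Primal residual = |-1.2292 - 0.8772| = 2.1065


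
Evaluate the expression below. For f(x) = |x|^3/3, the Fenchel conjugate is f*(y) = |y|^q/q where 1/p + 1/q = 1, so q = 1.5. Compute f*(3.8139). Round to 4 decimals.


The conjugate exponent q satisfies 1/p + 1/q = 1.
p = 3, so q = 3/(3 - 1) = 1.5
|y|^q = 3.8139^1.5 = 7.4482
f*(3.8139) = 7.4482 / 1.5 = 4.9655


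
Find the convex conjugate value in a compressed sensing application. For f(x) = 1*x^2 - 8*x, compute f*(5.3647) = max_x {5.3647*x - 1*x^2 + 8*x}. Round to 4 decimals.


f*(y) = sup_x {y*x - a*x^2 - b*x} = sup_x {(y-b)*x - a*x^2}
FOC: (y - b) - 2a*x = 0 => x* = (y - b)/(2a)
x* = (5.3647 + 8)/(2*1) = 6.6824
f*(5.3647) = (y-b)^2/(4a) = (5.3647 + 8)^2/(4*1)
= 178.6152/4 = 44.6538


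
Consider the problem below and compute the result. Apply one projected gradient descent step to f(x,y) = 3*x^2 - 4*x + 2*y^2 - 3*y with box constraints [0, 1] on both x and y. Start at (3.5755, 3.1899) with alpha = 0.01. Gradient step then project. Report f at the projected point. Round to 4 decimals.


Step 1: Compute gradient at (3.5755, 3.1899).
grad_x = 2*3*3.5755 - 4 = 17.453
grad_y = 2*2*3.1899 - 3 = 9.7596
Step 2: Gradient step.
x_raw = 3.5755 - 0.01*17.453 = 3.401
y_raw = 3.1899 - 0.01*9.7596 = 3.0923
Step 3: Project onto [0, 1].
x_proj = clip(3.401) = 1.0
y_proj = clip(3.0923) = 1.0
Step 4: Evaluate f.
f(1.0, 1.0) = -2.0


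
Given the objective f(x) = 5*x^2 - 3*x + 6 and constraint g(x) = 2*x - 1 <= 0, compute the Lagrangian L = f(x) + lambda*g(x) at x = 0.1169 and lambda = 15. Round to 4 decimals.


Step 1: Evaluate f(x).
f(0.1169) = 5*0.1169^2 - 3*0.1169 + 6 = 5.7176
Step 2: Evaluate g(x).
g(0.1169) = 2*0.1169 - 1 = -0.7662
Step 3: Compute Lagrangian.
L = 5.7176 + 15*-0.7662 = -5.7754


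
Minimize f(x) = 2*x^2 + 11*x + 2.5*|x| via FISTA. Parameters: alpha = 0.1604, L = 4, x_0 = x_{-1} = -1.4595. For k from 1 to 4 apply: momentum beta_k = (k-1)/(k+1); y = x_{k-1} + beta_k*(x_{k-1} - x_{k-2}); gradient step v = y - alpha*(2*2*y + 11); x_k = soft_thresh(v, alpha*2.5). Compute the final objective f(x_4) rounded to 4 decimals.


FISTA on f(x) = 2*x^2 + 11*x + 2.5*|x|
L = 4, alpha = 0.1604
Iteration 1: beta = 0.0, y = -1.4595 + 0.0*(-1.4595 + 1.4595) = -1.4595
  grad(y) = 5.162, v = y - alpha*grad = -2.2875
  prox(v) = soft_thresh(-2.2875, 0.401) = -1.8865
Iteration 2: beta = 0.3333, y = -1.8865 + 0.3333*(-1.8865 + 1.4595) = -2.0288
  grad(y) = 2.8847, v = y - alpha*grad = -2.4915
  prox(v) = soft_thresh(-2.4915, 0.401) = -2.0905
Iteration 3: beta = 0.5, y = -2.0905 + 0.5*(-2.0905 + 1.8865) = -2.1925
  grad(y) = 2.2298, v = y - alpha*grad = -2.5502
  prox(v) = soft_thresh(-2.5502, 0.401) = -2.1492
Iteration 4: beta = 0.6, y = -2.1492 + 0.6*(-2.1492 + 2.0905) = -2.1844
  grad(y) = 2.2623, v = y - alpha*grad = -2.5473
  prox(v) = soft_thresh(-2.5473, 0.401) = -2.1463
f(x_4) = 2*(-2.1463)^2 + 11*(-2.1463) + 2.5*|-2.1463| = -9.0303


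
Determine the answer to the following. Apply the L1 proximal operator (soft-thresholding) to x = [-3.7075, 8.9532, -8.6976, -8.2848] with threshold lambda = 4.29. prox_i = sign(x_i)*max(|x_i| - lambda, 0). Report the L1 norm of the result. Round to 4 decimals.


Soft-thresholding with lambda = 4.29:
prox(-3.7075) = sign(-3.7075)*max(|-3.7075| - 4.29, 0) = 0.0
prox(8.9532) = sign(8.9532)*max(|8.9532| - 4.29, 0) = 4.6632
prox(-8.6976) = sign(-8.6976)*max(|-8.6976| - 4.29, 0) = -4.4076
prox(-8.2848) = sign(-8.2848)*max(|-8.2848| - 4.29, 0) = -3.9948
prox(x) = [0.0, 4.6632, -4.4076, -3.9948]
||prox(x)||_1 = 0.0 + 4.6632 + 4.4076 + 3.9948 = 13.0656


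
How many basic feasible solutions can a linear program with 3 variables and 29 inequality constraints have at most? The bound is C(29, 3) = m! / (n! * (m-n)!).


Each vertex corresponds to some choice of n active constraints out of m, so the number of vertices is at most C(m, n) = m! / (n!(m-n)!).
m = 29, n = 3
Numerator: 29 * 28 * 27
Denominator: 3! = 6
C(29, 3) = 3654


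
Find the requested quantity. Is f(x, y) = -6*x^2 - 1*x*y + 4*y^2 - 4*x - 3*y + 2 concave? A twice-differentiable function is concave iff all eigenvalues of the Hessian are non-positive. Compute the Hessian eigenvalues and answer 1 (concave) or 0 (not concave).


The Hessian of f(x,y) = -6*x^2 - 1*x*y + 4*y^2 - 4*x - 3*y + 2 is:
H = [[-12, -1], [-1, 8]]
Trace = -12 + 8 = -4
Determinant = -12*8 - (-1)^2 = -97
Discriminant = (-4)^2 - 4*-97 = 404.0
Eigenvalues: lambda_1 = -12.0499, lambda_2 = 8.0499
The function is not concave.

0


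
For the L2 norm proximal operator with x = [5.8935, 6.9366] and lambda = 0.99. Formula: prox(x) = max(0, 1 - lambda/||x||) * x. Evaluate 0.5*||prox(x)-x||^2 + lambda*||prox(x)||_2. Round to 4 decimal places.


Step 1: Compute ||x||.
||x|| = 9.1022
Step 2: Compute scaling factor.
scale = max(0, 1 - 0.99/9.1022) = 0.8912
Step 3: prox(x) = [5.2525, 6.1821]
||prox(x)|| = 8.1122
Step 4: Proximal objective.
0.5*||prox-x||^2 = 0.4901
lambda*||prox|| = 8.0311
Total = 8.5211


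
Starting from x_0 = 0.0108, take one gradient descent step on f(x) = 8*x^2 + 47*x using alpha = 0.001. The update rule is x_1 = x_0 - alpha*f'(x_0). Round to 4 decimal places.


We compute the gradient at x_0 and apply the update.
f'(x) = 16*x + 47
f'(0.0108) = 16*0.0108 + 47 = 47.1728
x_1 = 0.0108 - 0.001*47.1728 = -0.0364


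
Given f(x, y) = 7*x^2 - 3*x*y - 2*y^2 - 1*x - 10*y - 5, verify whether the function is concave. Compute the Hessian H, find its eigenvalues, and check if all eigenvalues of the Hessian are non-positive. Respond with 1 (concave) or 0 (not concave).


The Hessian of f(x,y) = 7*x^2 - 3*x*y - 2*y^2 - 1*x - 10*y - 5 is:
H = [[14, -3], [-3, -4]]
Trace = 14 - 4 = 10
Determinant = 14*-4 - (-3)^2 = -65
Discriminant = (10)^2 - 4*-65 = 360.0
Eigenvalues: lambda_1 = -4.4868, lambda_2 = 14.4868
The function is not concave.

0


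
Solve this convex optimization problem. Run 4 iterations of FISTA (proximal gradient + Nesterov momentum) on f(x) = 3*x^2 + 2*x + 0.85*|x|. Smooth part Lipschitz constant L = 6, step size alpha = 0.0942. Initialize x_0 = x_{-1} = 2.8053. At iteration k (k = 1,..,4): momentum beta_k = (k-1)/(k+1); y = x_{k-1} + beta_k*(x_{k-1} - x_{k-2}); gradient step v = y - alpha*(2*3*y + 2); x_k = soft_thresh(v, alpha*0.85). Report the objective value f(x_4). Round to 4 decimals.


FISTA on f(x) = 3*x^2 + 2*x + 0.85*|x|
L = 6, alpha = 0.0942
Iteration 1: beta = 0.0, y = 2.8053 + 0.0*(2.8053 - 2.8053) = 2.8053
  grad(y) = 18.8318, v = y - alpha*grad = 1.0313
  prox(v) = soft_thresh(1.0313, 0.0801) = 0.9513
Iteration 2: beta = 0.3333, y = 0.9513 + 0.3333*(0.9513 - 2.8053) = 0.3333
  grad(y) = 3.9996, v = y - alpha*grad = -0.0435
  prox(v) = soft_thresh(-0.0435, 0.0801) = 0.0
Iteration 3: beta = 0.5, y = 0.0 + 0.5*(0.0 - 0.9513) = -0.4756
  grad(y) = -0.8538, v = y - alpha*grad = -0.3952
  prox(v) = soft_thresh(-0.3952, 0.0801) = -0.3151
Iteration 4: beta = 0.6, y = -0.3151 + 0.6*(-0.3151 - 0.0) = -0.5042
  grad(y) = -1.0253, v = y - alpha*grad = -0.4076
  prox(v) = soft_thresh(-0.4076, 0.0801) = -0.3276
f(x_4) = 3*(-0.3276)^2 + 2*(-0.3276) + 0.85*|-0.3276| = -0.0548


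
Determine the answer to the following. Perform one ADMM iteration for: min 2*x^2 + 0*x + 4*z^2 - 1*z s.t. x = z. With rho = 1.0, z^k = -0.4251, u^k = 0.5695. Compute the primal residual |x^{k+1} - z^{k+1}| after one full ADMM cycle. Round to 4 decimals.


ADMM iteration with rho = 1.0, z^k = -0.4251, u^k = 0.5695
Step 1: x-update.
Minimize 2*x^2 + 0*x + (1.0/2)*(x + 0.4251 + 0.5695)^2
FOC: (2*2 + 1.0)*x = 0 + 1.0*(-0.4251 - 0.5695)
x^{k+1} = -0.1989
Step 2: z-update.
Minimize 4*z^2 - 1*z + (1.0/2)*(-0.1989 - z + 0.5695)^2
FOC: (2*4 + 1.0)*z = 1 + 1.0*(-0.1989 + 0.5695)
z^{k+1} = 0.1523
Step 3: u-update.
u^{k+1} = 0.5695 - 0.1989 - 0.1523 = 0.2183
Step 4: Primal residual = |-0.1989 - 0.1523| = 0.3512


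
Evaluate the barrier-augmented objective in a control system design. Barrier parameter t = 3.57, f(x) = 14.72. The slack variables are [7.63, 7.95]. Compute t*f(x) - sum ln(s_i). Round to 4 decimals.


Step 1: Compute log-barrier.
ln values: [2.0321, 2.0732]
phi = -(2.0321 + 2.0732) = -4.1053
Step 2: Compute augmented objective.
t*f(x) = 3.57*14.72 = 52.5504
Total = 52.5504 - 4.1053 = 48.4451


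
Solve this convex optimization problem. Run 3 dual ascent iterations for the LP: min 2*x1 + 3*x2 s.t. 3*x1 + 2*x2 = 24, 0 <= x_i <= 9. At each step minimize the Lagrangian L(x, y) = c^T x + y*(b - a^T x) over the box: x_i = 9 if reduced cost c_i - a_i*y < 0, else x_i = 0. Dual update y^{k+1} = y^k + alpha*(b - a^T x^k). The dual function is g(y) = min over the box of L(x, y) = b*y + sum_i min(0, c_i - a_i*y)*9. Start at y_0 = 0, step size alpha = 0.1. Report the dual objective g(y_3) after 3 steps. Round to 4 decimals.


Dual ascent for LP: min 2*x1 + 3*x2, 3*x1 + 2*x2 = 24, 0 <= x_i <= 9
Step 1: y^k = 0.0, reduced costs: (2.0, 3.0)
  x^k = (0.0, 0.0), subgradient = b - a^T x = 24.0
  y^{k+1} = 0.0 + 0.1*24.0 = 2.4
Step 2: y^k = 2.4, reduced costs: (-5.2, -1.8)
  x^k = (9.0, 9.0), subgradient = b - a^T x = -21.0
  y^{k+1} = 2.4 + 0.1*-21.0 = 0.3
Step 3: y^k = 0.3, reduced costs: (1.1, 2.4)
  x^k = (0.0, 0.0), subgradient = b - a^T x = 24.0
  y^{k+1} = 0.3 + 0.1*24.0 = 2.7
Dual objective at y_3 = 2.7: reduced costs (-6.1, -2.4), box minimizer x = (9.0, 9.0)
g(y_3) = b*y + (c1 - a1*y)*x1 + (c2 - a2*y)*x2 = 24*2.7 + (-6.1)*9.0 + (-2.4)*9.0 = 64.8 - 54.9 - 21.6 = -11.7


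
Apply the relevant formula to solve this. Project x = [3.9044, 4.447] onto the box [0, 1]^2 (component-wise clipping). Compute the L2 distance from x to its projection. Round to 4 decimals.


Project each component onto [0, 1].
clip(3.9044) = 1.0, clip(4.447) = 1.0
Projection = [1.0, 1.0]
Squared diffs: [8.4355, 11.8818]
Distance = sqrt(20.3173) = 4.5075


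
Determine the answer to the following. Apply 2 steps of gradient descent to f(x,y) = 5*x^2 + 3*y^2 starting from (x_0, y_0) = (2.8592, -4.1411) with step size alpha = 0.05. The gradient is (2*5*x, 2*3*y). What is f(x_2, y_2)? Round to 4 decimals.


Gradient descent on f(x,y) = 5*x^2 + 3*y^2.
Starting point: (2.8592, -4.1411), alpha = 0.05
Step 1: grad_x = 2*5*2.8592 = 28.592, grad_y = 2*3*-4.1411 = -24.8466
  x_1 = 2.8592 - 0.05*28.592 = 1.4296
  y_1 = -4.1411 - 0.05*-24.8466 = -2.8988
Step 2: grad_x = 2*5*1.4296 = 14.296, grad_y = 2*3*-2.8988 = -17.3926
  x_2 = 1.4296 - 0.05*14.296 = 0.7148
  y_2 = -2.8988 - 0.05*-17.3926 = -2.0291
f(0.7148, -2.0291) = 5*0.7148^2 + 3*(-2.0291)^2 = 14.9069


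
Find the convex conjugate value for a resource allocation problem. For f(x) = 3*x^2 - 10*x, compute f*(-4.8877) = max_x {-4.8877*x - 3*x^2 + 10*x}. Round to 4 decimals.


f*(y) = sup_x {y*x - a*x^2 - b*x} = sup_x {(y-b)*x - a*x^2}
FOC: (y - b) - 2a*x = 0 => x* = (y - b)/(2a)
x* = (-4.8877 + 10)/(2*3) = 0.8521
f*(-4.8877) = (y-b)^2/(4a) = (-4.8877 + 10)^2/(4*3)
= 26.1356/12 = 2.178


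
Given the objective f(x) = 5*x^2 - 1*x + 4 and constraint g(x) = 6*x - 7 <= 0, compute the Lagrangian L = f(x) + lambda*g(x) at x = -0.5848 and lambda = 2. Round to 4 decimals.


Step 1: Evaluate f(x).
f(-0.5848) = 5*(-0.5848)^2 - 1*(-0.5848) + 4 = 6.2948
Step 2: Evaluate g(x).
g(-0.5848) = 6*-0.5848 - 7 = -10.5088
Step 3: Compute Lagrangian.
L = 6.2948 + 2*-10.5088 = -14.7228


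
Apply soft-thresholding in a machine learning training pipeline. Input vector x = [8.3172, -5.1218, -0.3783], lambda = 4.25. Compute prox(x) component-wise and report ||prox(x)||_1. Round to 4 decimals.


Soft-thresholding with lambda = 4.25:
prox(8.3172) = sign(8.3172)*max(|8.3172| - 4.25, 0) = 4.0672
prox(-5.1218) = sign(-5.1218)*max(|-5.1218| - 4.25, 0) = -0.8718
prox(-0.3783) = sign(-0.3783)*max(|-0.3783| - 4.25, 0) = 0.0
prox(x) = [4.0672, -0.8718, 0.0]
||prox(x)||_1 = 4.0672 + 0.8718 + 0.0 = 4.939


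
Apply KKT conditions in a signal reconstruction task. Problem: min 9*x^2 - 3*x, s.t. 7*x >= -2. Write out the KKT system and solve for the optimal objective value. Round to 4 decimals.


Step 1: Try lambda = 0 (constraint inactive).
Stationarity: 2*9*x - 3 = 0
x* = 3/(2*9) = 1/6 = 0.1667 (rounded; the exact value 1/6 is used below)
Check constraint: 7*0.1667 = 1.1669 >= -2 -- satisfied.
Step 2: Compute optimal value.
f(x*) = 9*(1/6)^2 - 3*(1/6) = -0.25


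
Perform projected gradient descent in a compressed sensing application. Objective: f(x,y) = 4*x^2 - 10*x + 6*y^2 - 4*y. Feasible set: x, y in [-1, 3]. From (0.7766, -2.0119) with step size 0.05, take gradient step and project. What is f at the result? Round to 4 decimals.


Step 1: Compute gradient at (0.7766, -2.0119).
grad_x = 2*4*0.7766 - 10 = -3.7872
grad_y = 2*6*-2.0119 - 4 = -28.1428
Step 2: Gradient step.
x_raw = 0.7766 - 0.05*-3.7872 = 0.966
y_raw = -2.0119 - 0.05*-28.1428 = -0.6048
Step 3: Project onto [-1, 3].
x_proj = clip(0.966) = 0.966
y_proj = clip(-0.6048) = -0.6048
Step 4: Evaluate f.
f(0.966, -0.6048) = -1.3138


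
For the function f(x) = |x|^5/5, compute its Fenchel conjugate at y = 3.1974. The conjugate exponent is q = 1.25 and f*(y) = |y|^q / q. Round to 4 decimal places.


The conjugate exponent q satisfies 1/p + 1/q = 1.
p = 5, so q = 5/(5 - 1) = 1.25
|y|^q = 3.1974^1.25 = 4.2756
f*(3.1974) = 4.2756 / 1.25 = 3.4205


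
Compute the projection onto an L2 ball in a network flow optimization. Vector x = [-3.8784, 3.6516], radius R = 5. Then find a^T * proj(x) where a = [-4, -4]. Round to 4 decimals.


Step 1: Compute ||x|| (intermediates to 6 decimals).
||x|| = sqrt((-3.8784)^2 + 3.6516^2) = 5.326929
Step 2: Project.
Since ||x|| > R, scale = R/||x|| = 5/5.326929 = 0.938627, proj(x) = scale * x
proj(x) = [-3.640371, 3.42749]
Step 3: Dot product.
a^T * proj(x) = -4*(-3.640371) - 4*3.42749 = 0.8515


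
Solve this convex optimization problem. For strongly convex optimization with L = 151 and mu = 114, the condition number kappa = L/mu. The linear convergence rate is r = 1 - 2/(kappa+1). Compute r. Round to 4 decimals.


Step 1: Compute the condition number.
kappa = L/mu = 151/114 = 1.3246
Step 2: Compute the convergence rate.
r = 1 - 2/(kappa + 1) = 1 - 2*mu/(L + mu) = (L - mu)/(L + mu) = 37/265 = 0.1396


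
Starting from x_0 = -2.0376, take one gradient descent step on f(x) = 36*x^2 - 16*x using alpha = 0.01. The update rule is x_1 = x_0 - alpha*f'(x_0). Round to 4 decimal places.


We compute the gradient at x_0 and apply the update.
f'(x) = 72*x - 16
f'(-2.0376) = 72*-2.0376 - 16 = -162.7072
x_1 = -2.0376 - 0.01*-162.7072 = -0.4105


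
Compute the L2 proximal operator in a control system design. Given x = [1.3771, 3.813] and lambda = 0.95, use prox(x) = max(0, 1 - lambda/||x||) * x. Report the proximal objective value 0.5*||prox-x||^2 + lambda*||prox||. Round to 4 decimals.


Step 1: Compute ||x||.
||x|| = 4.0541
Step 2: Compute scaling factor.
scale = max(0, 1 - 0.95/4.0541) = 0.7657
Step 3: prox(x) = [1.0544, 2.9195]
||prox(x)|| = 3.1041
Step 4: Proximal objective.
0.5*||prox-x||^2 = 0.4513
lambda*||prox|| = 2.9489
Total = 3.4001


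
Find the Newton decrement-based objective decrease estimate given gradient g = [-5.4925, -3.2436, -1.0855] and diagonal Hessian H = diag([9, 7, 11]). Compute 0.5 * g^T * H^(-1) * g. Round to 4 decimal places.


Step 1: H is diagonal, so H^(-1) * g = [-0.6103, -0.4634, -0.0987].
Step 2: g^T H^(-1) g = sum_i g_i^2 / H_ii
  = (-5.4925)^2/9 + (-3.2436)^2/7 + (-1.0855)^2/11
  = 3.352 + 1.503 + 0.1071 = 4.9621
Step 3: Objective decrease = 0.5 * g^T H^(-1) g = 2.481


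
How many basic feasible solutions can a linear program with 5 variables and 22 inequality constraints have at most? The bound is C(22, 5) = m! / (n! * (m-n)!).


Each vertex corresponds to some choice of n active constraints out of m, so the number of vertices is at most C(m, n) = m! / (n!(m-n)!).
m = 22, n = 5
Numerator: 22 * 21 * 20 * 19 * 18
Denominator: 5! = 120
C(22, 5) = 26334


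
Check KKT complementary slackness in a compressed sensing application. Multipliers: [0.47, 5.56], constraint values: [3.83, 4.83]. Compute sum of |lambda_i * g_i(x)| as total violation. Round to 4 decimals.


KKT complementary slackness check:
lambda_1 * g_1 = 0.47 * 3.83 = 1.8001
lambda_2 * g_2 = 5.56 * 4.83 = 26.8548
Total violation = 1.8001 + 26.8548 = 28.6549


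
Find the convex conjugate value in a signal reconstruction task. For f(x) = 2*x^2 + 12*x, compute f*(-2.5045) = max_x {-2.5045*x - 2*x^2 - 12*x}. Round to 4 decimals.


f*(y) = sup_x {y*x - a*x^2 - b*x} = sup_x {(y-b)*x - a*x^2}
FOC: (y - b) - 2a*x = 0 => x* = (y - b)/(2a)
x* = (-2.5045 - 12)/(2*2) = -3.6261
f*(-2.5045) = (y-b)^2/(4a) = (-2.5045 - 12)^2/(4*2)
= 210.3805/8 = 26.2976


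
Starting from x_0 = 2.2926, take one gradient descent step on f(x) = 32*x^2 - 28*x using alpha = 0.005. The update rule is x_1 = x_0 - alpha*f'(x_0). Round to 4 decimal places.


We compute the gradient at x_0 and apply the update.
f'(x) = 64*x - 28
f'(2.2926) = 64*2.2926 - 28 = 118.7264
x_1 = 2.2926 - 0.005*118.7264 = 1.699


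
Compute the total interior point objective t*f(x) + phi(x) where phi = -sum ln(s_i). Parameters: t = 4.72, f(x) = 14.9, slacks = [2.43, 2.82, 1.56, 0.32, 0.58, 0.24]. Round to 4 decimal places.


Step 1: Compute log-barrier.
ln values: [0.8879, 1.0367, 0.4447, -1.1394, -0.5447, -1.4271]
phi = -(0.8879 + 1.0367 + 0.4447 - 1.1394 - 0.5447 - 1.4271) = 0.742
Step 2: Compute augmented objective.
t*f(x) = 4.72*14.9 = 70.328
Total = 70.328 + 0.742 = 71.07


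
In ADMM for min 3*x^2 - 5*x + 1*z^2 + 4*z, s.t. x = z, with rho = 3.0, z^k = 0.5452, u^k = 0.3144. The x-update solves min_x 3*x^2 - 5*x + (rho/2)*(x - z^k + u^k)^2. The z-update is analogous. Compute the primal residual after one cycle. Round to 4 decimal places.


ADMM iteration with rho = 3.0, z^k = 0.5452, u^k = 0.3144
Step 1: x-update.
Minimize 3*x^2 - 5*x + (3.0/2)*(x - 0.5452 + 0.3144)^2
FOC: (2*3 + 3.0)*x = 5 + 3.0*(0.5452 - 0.3144)
x^{k+1} = 0.6325
Step 2: z-update.
Minimize 1*z^2 + 4*z + (3.0/2)*(0.6325 - z + 0.3144)^2
FOC: (2*1 + 3.0)*z = -4 + 3.0*(0.6325 + 0.3144)
z^{k+1} = -0.2319
Step 3: u-update.
u^{k+1} = 0.3144 + 0.6325 + 0.2319 = 1.1788
Step 4: Primal residual = |0.6325 + 0.2319| = 0.8644


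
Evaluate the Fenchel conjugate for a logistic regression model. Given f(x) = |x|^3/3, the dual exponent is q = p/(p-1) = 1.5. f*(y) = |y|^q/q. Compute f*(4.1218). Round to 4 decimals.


The conjugate exponent q satisfies 1/p + 1/q = 1.
p = 3, so q = 3/(3 - 1) = 1.5
|y|^q = 4.1218^1.5 = 8.3682
f*(4.1218) = 8.3682 / 1.5 = 5.5788


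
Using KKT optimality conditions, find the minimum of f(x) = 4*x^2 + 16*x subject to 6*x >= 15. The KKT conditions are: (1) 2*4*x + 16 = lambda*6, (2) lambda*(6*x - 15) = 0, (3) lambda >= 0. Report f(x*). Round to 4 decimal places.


Step 1: Try lambda = 0 (constraint inactive).
x_unc = -16/(2*4) = -2.0
Check: 6*-2.0 = -12.0 < 15 -- violated!
Step 2: Constraint must be active: 6*x = 15
x* = 15/6 = 2.5
lambda = (2*4*2.5 + 16)/6 = 6.0
Step 3: Compute optimal value.
f(x*) = 4*2.5^2 + 16*2.5 = 65.0


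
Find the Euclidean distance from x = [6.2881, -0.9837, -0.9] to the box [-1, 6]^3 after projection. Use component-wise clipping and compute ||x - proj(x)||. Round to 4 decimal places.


Project each component onto [-1, 6].
clip(6.2881) = 6.0, clip(-0.9837) = -0.9837, clip(-0.9) = -0.9
Projection = [6.0, -0.9837, -0.9]
Squared diffs: [0.083, 0.0, 0.0]
Distance = sqrt(0.083) = 0.2881


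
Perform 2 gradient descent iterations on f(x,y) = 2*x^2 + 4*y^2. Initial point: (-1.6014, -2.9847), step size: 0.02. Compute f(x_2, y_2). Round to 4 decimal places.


Gradient descent on f(x,y) = 2*x^2 + 4*y^2.
Starting point: (-1.6014, -2.9847), alpha = 0.02
Step 1: grad_x = 2*2*-1.6014 = -6.4056, grad_y = 2*4*-2.9847 = -23.8776
  x_1 = -1.6014 - 0.02*-6.4056 = -1.4733
  y_1 = -2.9847 - 0.02*-23.8776 = -2.5071
Step 2: grad_x = 2*2*-1.4733 = -5.8932, grad_y = 2*4*-2.5071 = -20.0572
  x_2 = -1.4733 - 0.02*-5.8932 = -1.3554
  y_2 = -2.5071 - 0.02*-20.0572 = -2.106
f(-1.3554, -2.106) = 2*(-1.3554)^2 + 4*(-2.106)^2 = 21.4154


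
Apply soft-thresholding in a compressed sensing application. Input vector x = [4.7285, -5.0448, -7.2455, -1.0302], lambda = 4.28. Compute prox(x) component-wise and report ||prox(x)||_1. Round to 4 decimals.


Soft-thresholding with lambda = 4.28:
prox(4.7285) = sign(4.7285)*max(|4.7285| - 4.28, 0) = 0.4485
prox(-5.0448) = sign(-5.0448)*max(|-5.0448| - 4.28, 0) = -0.7648
prox(-7.2455) = sign(-7.2455)*max(|-7.2455| - 4.28, 0) = -2.9655
prox(-1.0302) = sign(-1.0302)*max(|-1.0302| - 4.28, 0) = 0.0
prox(x) = [0.4485, -0.7648, -2.9655, 0.0]
||prox(x)||_1 = 0.4485 + 0.7648 + 2.9655 + 0.0 = 4.1788


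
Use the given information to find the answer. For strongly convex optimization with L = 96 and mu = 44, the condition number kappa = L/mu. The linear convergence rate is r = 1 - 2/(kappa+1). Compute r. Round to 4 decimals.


Step 1: Compute the condition number.
kappa = L/mu = 96/44 = 2.1818
Step 2: Compute the convergence rate.
r = 1 - 2/(kappa + 1) = 1 - 2*mu/(L + mu) = (L - mu)/(L + mu) = 52/140 = 0.3714


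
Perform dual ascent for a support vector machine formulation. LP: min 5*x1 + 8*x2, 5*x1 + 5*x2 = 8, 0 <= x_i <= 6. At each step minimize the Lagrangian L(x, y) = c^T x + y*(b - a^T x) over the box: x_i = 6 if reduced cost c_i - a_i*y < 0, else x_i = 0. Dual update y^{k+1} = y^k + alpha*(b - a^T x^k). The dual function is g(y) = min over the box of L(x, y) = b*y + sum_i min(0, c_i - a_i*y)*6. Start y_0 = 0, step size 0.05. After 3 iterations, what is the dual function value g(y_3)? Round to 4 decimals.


Dual ascent for LP: min 5*x1 + 8*x2, 5*x1 + 5*x2 = 8, 0 <= x_i <= 6
Step 1: y^k = 0.0, reduced costs: (5.0, 8.0)
  x^k = (0.0, 0.0), subgradient = b - a^T x = 8.0
  y^{k+1} = 0.0 + 0.05*8.0 = 0.4
Step 2: y^k = 0.4, reduced costs: (3.0, 6.0)
  x^k = (0.0, 0.0), subgradient = b - a^T x = 8.0
  y^{k+1} = 0.4 + 0.05*8.0 = 0.8
Step 3: y^k = 0.8, reduced costs: (1.0, 4.0)
  x^k = (0.0, 0.0), subgradient = b - a^T x = 8.0
  y^{k+1} = 0.8 + 0.05*8.0 = 1.2
Dual objective at y_3 = 1.2: reduced costs (-1.0, 2.0), box minimizer x = (6.0, 0.0)
g(y_3) = b*y + (c1 - a1*y)*x1 + (c2 - a2*y)*x2 = 8*1.2 + (-1.0)*6.0 + 2.0*0.0 = 9.6 - 6.0 + 0.0 = 3.6


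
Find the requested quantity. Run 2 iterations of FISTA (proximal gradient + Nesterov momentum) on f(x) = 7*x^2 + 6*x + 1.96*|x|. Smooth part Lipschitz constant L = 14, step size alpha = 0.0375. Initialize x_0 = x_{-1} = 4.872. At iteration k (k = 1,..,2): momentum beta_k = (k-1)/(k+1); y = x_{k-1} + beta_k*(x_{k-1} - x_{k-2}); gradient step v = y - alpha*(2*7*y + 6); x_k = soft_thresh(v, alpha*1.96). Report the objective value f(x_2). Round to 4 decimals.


FISTA on f(x) = 7*x^2 + 6*x + 1.96*|x|
L = 14, alpha = 0.0375
Iteration 1: beta = 0.0, y = 4.872 + 0.0*(4.872 - 4.872) = 4.872
  grad(y) = 74.208, v = y - alpha*grad = 2.0892
  prox(v) = soft_thresh(2.0892, 0.0735) = 2.0157
Iteration 2: beta = 0.3333, y = 2.0157 + 0.3333*(2.0157 - 4.872) = 1.0636
  grad(y) = 20.8904, v = y - alpha*grad = 0.2802
  prox(v) = soft_thresh(0.2802, 0.0735) = 0.2067
f(x_2) = 7*0.2067^2 + 6*0.2067 + 1.96*|0.2067| = 1.9445


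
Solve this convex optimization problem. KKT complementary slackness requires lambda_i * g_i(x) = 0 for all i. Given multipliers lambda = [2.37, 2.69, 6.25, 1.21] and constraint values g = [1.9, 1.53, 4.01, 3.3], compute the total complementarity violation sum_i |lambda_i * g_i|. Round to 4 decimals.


KKT complementary slackness check:
lambda_1 * g_1 = 2.37 * 1.9 = 4.503
lambda_2 * g_2 = 2.69 * 1.53 = 4.1157
lambda_3 * g_3 = 6.25 * 4.01 = 25.0625
lambda_4 * g_4 = 1.21 * 3.3 = 3.993
Total violation = 4.503 + 4.1157 + 25.0625 + 3.993 = 37.6742


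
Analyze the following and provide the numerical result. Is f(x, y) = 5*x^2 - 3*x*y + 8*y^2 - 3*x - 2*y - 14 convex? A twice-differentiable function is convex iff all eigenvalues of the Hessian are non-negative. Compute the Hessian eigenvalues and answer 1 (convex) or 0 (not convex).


The Hessian of f(x,y) = 5*x^2 - 3*x*y + 8*y^2 - 3*x - 2*y - 14 is:
H = [[10, -3], [-3, 16]]
Trace = 10 + 16 = 26
Determinant = 10*16 - (-3)^2 = 151
Discriminant = (26)^2 - 4*151 = 72.0
Eigenvalues: lambda_1 = 8.7574, lambda_2 = 17.2426
The function is convex.

1


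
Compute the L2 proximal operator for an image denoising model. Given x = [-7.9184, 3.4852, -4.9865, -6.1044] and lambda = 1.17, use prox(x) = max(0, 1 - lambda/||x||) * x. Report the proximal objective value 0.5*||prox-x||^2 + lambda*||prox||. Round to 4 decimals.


Step 1: Compute ||x||.
||x|| = 11.7037
Step 2: Compute scaling factor.
scale = max(0, 1 - 1.17/11.7037) = 0.9
Step 3: prox(x) = [-7.1268, 3.1368, -4.488, -5.4942]
||prox(x)|| = 10.5337
Step 4: Proximal objective.
0.5*||prox-x||^2 = 0.6845
lambda*||prox|| = 12.3244
Total = 13.0089


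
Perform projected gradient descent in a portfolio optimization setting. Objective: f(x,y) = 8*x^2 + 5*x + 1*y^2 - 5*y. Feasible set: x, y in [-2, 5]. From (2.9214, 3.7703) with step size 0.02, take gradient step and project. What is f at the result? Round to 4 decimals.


Step 1: Compute gradient at (2.9214, 3.7703).
grad_x = 2*8*2.9214 + 5 = 51.7424
grad_y = 2*1*3.7703 - 5 = 2.5406
Step 2: Gradient step.
x_raw = 2.9214 - 0.02*51.7424 = 1.8866
y_raw = 3.7703 - 0.02*2.5406 = 3.7195
Step 3: Project onto [-2, 5].
x_proj = clip(1.8866) = 1.8866
y_proj = clip(3.7195) = 3.7195
Step 4: Evaluate f.
f(1.8866, 3.7195) = 33.1425


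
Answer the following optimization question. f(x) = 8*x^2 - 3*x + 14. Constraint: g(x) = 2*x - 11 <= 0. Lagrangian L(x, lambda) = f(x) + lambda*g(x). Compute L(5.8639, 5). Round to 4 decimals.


Step 1: Evaluate f(x).
f(5.8639) = 8*5.8639^2 - 3*5.8639 + 14 = 271.4909
Step 2: Evaluate g(x).
g(5.8639) = 2*5.8639 - 11 = 0.7278
Step 3: Compute Lagrangian.
L = 271.4909 + 5*0.7278 = 275.1299


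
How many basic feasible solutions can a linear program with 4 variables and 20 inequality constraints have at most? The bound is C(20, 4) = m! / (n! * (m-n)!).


Each vertex corresponds to some choice of n active constraints out of m, so the number of vertices is at most C(m, n) = m! / (n!(m-n)!).
m = 20, n = 4
Numerator: 20 * 19 * 18 * 17
Denominator: 4! = 24
C(20, 4) = 4845


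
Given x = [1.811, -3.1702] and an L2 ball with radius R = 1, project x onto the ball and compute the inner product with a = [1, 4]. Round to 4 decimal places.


Step 1: Compute ||x|| (intermediates to 6 decimals).
||x|| = sqrt(1.811^2 + (-3.1702)^2) = 3.651012
Step 2: Project.
Since ||x|| > R, scale = R/||x|| = 1/3.651012 = 0.273897, proj(x) = scale * x
proj(x) = [0.496027, -0.868308]
Step 3: Dot product.
a^T * proj(x) = 1*0.496027 + 4*(-0.868308) = -2.9772


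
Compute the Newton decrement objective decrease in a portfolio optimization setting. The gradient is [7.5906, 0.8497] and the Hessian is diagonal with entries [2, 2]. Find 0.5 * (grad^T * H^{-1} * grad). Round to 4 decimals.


Step 1: H is diagonal, so H^(-1) * g = [3.7953, 0.4249].
Step 2: g^T H^(-1) g = sum_i g_i^2 / H_ii
  = (7.5906)^2/2 + (0.8497)^2/2
  = 28.8086 + 0.361 = 29.1696
Step 3: Objective decrease = 0.5 * g^T H^(-1) g = 14.5848


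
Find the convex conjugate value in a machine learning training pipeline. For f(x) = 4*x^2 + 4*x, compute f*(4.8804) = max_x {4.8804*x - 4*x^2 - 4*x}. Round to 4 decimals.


f*(y) = sup_x {y*x - a*x^2 - b*x} = sup_x {(y-b)*x - a*x^2}
FOC: (y - b) - 2a*x = 0 => x* = (y - b)/(2a)
x* = (4.8804 - 4)/(2*4) = 0.1101
f*(4.8804) = (y-b)^2/(4a) = (4.8804 - 4)^2/(4*4)
= 0.7751/16 = 0.0484


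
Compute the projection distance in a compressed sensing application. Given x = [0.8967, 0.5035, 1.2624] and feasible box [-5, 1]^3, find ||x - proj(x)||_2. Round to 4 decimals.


Project each component onto [-5, 1].
clip(0.8967) = 0.8967, clip(0.5035) = 0.5035, clip(1.2624) = 1.0
Projection = [0.8967, 0.5035, 1.0]
Squared diffs: [0.0, 0.0, 0.0689]
Distance = sqrt(0.0689) = 0.2624


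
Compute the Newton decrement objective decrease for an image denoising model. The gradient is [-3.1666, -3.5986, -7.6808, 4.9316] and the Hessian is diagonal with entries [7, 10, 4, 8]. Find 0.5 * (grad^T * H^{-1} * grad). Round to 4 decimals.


Step 1: H is diagonal, so H^(-1) * g = [-0.4524, -0.3599, -1.9202, 0.6165].
Step 2: g^T H^(-1) g = sum_i g_i^2 / H_ii
  = (-3.1666)^2/7 + (-3.5986)^2/10 + (-7.6808)^2/4 + (4.9316)^2/8
  = 1.4325 + 1.295 + 14.7487 + 3.0401 = 20.5162
Step 3: Objective decrease = 0.5 * g^T H^(-1) g = 10.2581


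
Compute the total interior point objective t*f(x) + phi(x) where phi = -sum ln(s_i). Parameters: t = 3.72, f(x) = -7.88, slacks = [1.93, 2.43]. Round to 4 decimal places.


Step 1: Compute log-barrier.
ln values: [0.6575, 0.8879]
phi = -(0.6575 + 0.8879) = -1.5454
Step 2: Compute augmented objective.
t*f(x) = 3.72*-7.88 = -29.3136
Total = -29.3136 - 1.5454 = -30.859


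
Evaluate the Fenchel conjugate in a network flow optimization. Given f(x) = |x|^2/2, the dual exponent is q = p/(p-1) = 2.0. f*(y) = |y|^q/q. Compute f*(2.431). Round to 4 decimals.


The conjugate exponent q satisfies 1/p + 1/q = 1.
p = 2, so q = 2/(2 - 1) = 2.0
|y|^q = 2.431^2.0 = 5.9098
f*(2.431) = 5.9098 / 2.0 = 2.9549


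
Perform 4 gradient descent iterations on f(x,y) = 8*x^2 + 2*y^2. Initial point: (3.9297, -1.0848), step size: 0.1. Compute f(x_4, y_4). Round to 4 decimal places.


Gradient descent on f(x,y) = 8*x^2 + 2*y^2.
Starting point: (3.9297, -1.0848), alpha = 0.1
Step 1: grad_x = 2*8*3.9297 = 62.8752, grad_y = 2*2*-1.0848 = -4.3392
  x_1 = 3.9297 - 0.1*62.8752 = -2.3578
  y_1 = -1.0848 - 0.1*-4.3392 = -0.6509
Step 2: grad_x = 2*8*-2.3578 = -37.7251, grad_y = 2*2*-0.6509 = -2.6035
  x_2 = -2.3578 - 0.1*-37.7251 = 1.4147
  y_2 = -0.6509 - 0.1*-2.6035 = -0.3905
Step 3: grad_x = 2*8*1.4147 = 22.6351, grad_y = 2*2*-0.3905 = -1.5621
  x_3 = 1.4147 - 0.1*22.6351 = -0.8488
  y_3 = -0.3905 - 0.1*-1.5621 = -0.2343
Step 4: grad_x = 2*8*-0.8488 = -13.581, grad_y = 2*2*-0.2343 = -0.9373
  x_4 = -0.8488 - 0.1*-13.581 = 0.5093
  y_4 = -0.2343 - 0.1*-0.9373 = -0.1406
f(0.5093, -0.1406) = 8*0.5093^2 + 2*(-0.1406)^2 = 2.1145


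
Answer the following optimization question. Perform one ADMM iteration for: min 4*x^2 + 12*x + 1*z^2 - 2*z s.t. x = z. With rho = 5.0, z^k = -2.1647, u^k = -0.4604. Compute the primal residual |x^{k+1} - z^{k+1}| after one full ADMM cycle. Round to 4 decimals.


ADMM iteration with rho = 5.0, z^k = -2.1647, u^k = -0.4604
Step 1: x-update.
Minimize 4*x^2 + 12*x + (5.0/2)*(x + 2.1647 - 0.4604)^2
FOC: (2*4 + 5.0)*x = -12 + 5.0*(-2.1647 + 0.4604)
x^{k+1} = -1.5786
Step 2: z-update.
Minimize 1*z^2 - 2*z + (5.0/2)*(-1.5786 - z - 0.4604)^2
FOC: (2*1 + 5.0)*z = 2 + 5.0*(-1.5786 - 0.4604)
z^{k+1} = -1.1707
Step 3: u-update.
u^{k+1} = -0.4604 - 1.5786 + 1.1707 = -0.8683
Step 4: Primal residual = |-1.5786 + 1.1707| = 0.4079


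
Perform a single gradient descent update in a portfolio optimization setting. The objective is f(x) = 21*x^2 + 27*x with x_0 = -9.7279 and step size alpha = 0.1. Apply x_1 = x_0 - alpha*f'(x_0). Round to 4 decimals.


We compute the gradient at x_0 and apply the update.
f'(x) = 42*x + 27
f'(-9.7279) = 42*-9.7279 + 27 = -381.5718
x_1 = -9.7279 - 0.1*-381.5718 = 28.4293
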